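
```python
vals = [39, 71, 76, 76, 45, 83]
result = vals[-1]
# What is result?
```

vals has length 6. Negative index -1 maps to positive index 6 + (-1) = 5. vals[5] = 83.

83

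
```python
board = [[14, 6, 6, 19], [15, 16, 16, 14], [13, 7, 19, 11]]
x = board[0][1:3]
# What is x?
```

board[0] = [14, 6, 6, 19]. board[0] has length 4. The slice board[0][1:3] selects indices [1, 2] (1->6, 2->6), giving [6, 6].

[6, 6]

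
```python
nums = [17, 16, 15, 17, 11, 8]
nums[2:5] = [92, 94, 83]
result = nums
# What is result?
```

nums starts as [17, 16, 15, 17, 11, 8] (length 6). The slice nums[2:5] covers indices [2, 3, 4] with values [15, 17, 11]. Replacing that slice with [92, 94, 83] (same length) produces [17, 16, 92, 94, 83, 8].

[17, 16, 92, 94, 83, 8]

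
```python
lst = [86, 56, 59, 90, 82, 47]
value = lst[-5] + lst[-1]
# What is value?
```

lst has length 6. Negative index -5 maps to positive index 6 + (-5) = 1. lst[1] = 56.
lst has length 6. Negative index -1 maps to positive index 6 + (-1) = 5. lst[5] = 47.
Sum: 56 + 47 = 103.

103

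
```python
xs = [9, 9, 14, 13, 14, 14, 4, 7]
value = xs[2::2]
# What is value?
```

xs has length 8. The slice xs[2::2] selects indices [2, 4, 6] (2->14, 4->14, 6->4), giving [14, 14, 4].

[14, 14, 4]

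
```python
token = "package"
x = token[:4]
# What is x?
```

token has length 7. The slice token[:4] selects indices [0, 1, 2, 3] (0->'p', 1->'a', 2->'c', 3->'k'), giving 'pack'.

'pack'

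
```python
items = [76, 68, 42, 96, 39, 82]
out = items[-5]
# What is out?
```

items has length 6. Negative index -5 maps to positive index 6 + (-5) = 1. items[1] = 68.

68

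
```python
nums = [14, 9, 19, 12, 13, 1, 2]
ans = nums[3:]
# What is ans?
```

nums has length 7. The slice nums[3:] selects indices [3, 4, 5, 6] (3->12, 4->13, 5->1, 6->2), giving [12, 13, 1, 2].

[12, 13, 1, 2]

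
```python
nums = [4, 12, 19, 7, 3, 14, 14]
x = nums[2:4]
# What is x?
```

nums has length 7. The slice nums[2:4] selects indices [2, 3] (2->19, 3->7), giving [19, 7].

[19, 7]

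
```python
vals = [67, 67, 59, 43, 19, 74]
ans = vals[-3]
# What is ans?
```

vals has length 6. Negative index -3 maps to positive index 6 + (-3) = 3. vals[3] = 43.

43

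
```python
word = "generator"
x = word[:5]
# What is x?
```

word has length 9. The slice word[:5] selects indices [0, 1, 2, 3, 4] (0->'g', 1->'e', 2->'n', 3->'e', 4->'r'), giving 'gener'.

'gener'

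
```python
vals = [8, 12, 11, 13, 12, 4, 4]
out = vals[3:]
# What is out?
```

vals has length 7. The slice vals[3:] selects indices [3, 4, 5, 6] (3->13, 4->12, 5->4, 6->4), giving [13, 12, 4, 4].

[13, 12, 4, 4]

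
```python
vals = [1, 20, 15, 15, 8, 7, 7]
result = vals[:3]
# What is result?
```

vals has length 7. The slice vals[:3] selects indices [0, 1, 2] (0->1, 1->20, 2->15), giving [1, 20, 15].

[1, 20, 15]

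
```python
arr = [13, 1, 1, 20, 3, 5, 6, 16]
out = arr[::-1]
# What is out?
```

arr has length 8. The slice arr[::-1] selects indices [7, 6, 5, 4, 3, 2, 1, 0] (7->16, 6->6, 5->5, 4->3, 3->20, 2->1, 1->1, 0->13), giving [16, 6, 5, 3, 20, 1, 1, 13].

[16, 6, 5, 3, 20, 1, 1, 13]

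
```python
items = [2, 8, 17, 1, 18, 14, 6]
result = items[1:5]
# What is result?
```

items has length 7. The slice items[1:5] selects indices [1, 2, 3, 4] (1->8, 2->17, 3->1, 4->18), giving [8, 17, 1, 18].

[8, 17, 1, 18]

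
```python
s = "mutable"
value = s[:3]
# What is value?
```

s has length 7. The slice s[:3] selects indices [0, 1, 2] (0->'m', 1->'u', 2->'t'), giving 'mut'.

'mut'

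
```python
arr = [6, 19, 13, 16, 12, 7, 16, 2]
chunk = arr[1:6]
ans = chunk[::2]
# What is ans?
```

arr has length 8. The slice arr[1:6] selects indices [1, 2, 3, 4, 5] (1->19, 2->13, 3->16, 4->12, 5->7), giving [19, 13, 16, 12, 7]. So chunk = [19, 13, 16, 12, 7]. chunk has length 5. The slice chunk[::2] selects indices [0, 2, 4] (0->19, 2->16, 4->7), giving [19, 16, 7].

[19, 16, 7]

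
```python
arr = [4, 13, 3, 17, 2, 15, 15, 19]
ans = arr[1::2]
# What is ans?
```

arr has length 8. The slice arr[1::2] selects indices [1, 3, 5, 7] (1->13, 3->17, 5->15, 7->19), giving [13, 17, 15, 19].

[13, 17, 15, 19]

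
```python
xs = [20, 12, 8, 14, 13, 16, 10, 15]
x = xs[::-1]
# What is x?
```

xs has length 8. The slice xs[::-1] selects indices [7, 6, 5, 4, 3, 2, 1, 0] (7->15, 6->10, 5->16, 4->13, 3->14, 2->8, 1->12, 0->20), giving [15, 10, 16, 13, 14, 8, 12, 20].

[15, 10, 16, 13, 14, 8, 12, 20]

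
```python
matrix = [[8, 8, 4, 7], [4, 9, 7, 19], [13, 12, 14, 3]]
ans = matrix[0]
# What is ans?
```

matrix has 3 rows. Row 0 is [8, 8, 4, 7].

[8, 8, 4, 7]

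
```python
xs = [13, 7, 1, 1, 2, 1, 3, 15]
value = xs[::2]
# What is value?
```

xs has length 8. The slice xs[::2] selects indices [0, 2, 4, 6] (0->13, 2->1, 4->2, 6->3), giving [13, 1, 2, 3].

[13, 1, 2, 3]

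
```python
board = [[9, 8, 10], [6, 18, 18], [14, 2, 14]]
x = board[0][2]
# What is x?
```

board[0] = [9, 8, 10]. Taking column 2 of that row yields 10.

10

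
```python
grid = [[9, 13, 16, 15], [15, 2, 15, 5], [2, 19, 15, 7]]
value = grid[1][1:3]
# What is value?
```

grid[1] = [15, 2, 15, 5]. grid[1] has length 4. The slice grid[1][1:3] selects indices [1, 2] (1->2, 2->15), giving [2, 15].

[2, 15]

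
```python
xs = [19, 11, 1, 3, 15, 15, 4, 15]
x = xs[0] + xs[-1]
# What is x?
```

xs has length 8. xs[0] = 19.
xs has length 8. Negative index -1 maps to positive index 8 + (-1) = 7. xs[7] = 15.
Sum: 19 + 15 = 34.

34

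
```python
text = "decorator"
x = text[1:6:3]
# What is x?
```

text has length 9. The slice text[1:6:3] selects indices [1, 4] (1->'e', 4->'r'), giving 'er'.

'er'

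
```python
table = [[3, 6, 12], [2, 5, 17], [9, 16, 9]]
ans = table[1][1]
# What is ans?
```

table[1] = [2, 5, 17]. Taking column 1 of that row yields 5.

5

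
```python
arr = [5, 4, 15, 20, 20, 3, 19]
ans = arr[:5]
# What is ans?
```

arr has length 7. The slice arr[:5] selects indices [0, 1, 2, 3, 4] (0->5, 1->4, 2->15, 3->20, 4->20), giving [5, 4, 15, 20, 20].

[5, 4, 15, 20, 20]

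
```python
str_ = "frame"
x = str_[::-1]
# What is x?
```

str_ has length 5. The slice str_[::-1] selects indices [4, 3, 2, 1, 0] (4->'e', 3->'m', 2->'a', 1->'r', 0->'f'), giving 'emarf'.

'emarf'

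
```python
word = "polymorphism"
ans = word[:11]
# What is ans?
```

word has length 12. The slice word[:11] selects indices [0, 1, 2, 3, 4, 5, 6, 7, 8, 9, 10] (0->'p', 1->'o', 2->'l', 3->'y', 4->'m', 5->'o', 6->'r', 7->'p', 8->'h', 9->'i', 10->'s'), giving 'polymorphis'.

'polymorphis'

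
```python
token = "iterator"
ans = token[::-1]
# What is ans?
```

token has length 8. The slice token[::-1] selects indices [7, 6, 5, 4, 3, 2, 1, 0] (7->'r', 6->'o', 5->'t', 4->'a', 3->'r', 2->'e', 1->'t', 0->'i'), giving 'rotareti'.

'rotareti'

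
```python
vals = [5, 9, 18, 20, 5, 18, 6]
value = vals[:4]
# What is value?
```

vals has length 7. The slice vals[:4] selects indices [0, 1, 2, 3] (0->5, 1->9, 2->18, 3->20), giving [5, 9, 18, 20].

[5, 9, 18, 20]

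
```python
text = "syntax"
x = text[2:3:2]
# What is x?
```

text has length 6. The slice text[2:3:2] selects indices [2] (2->'n'), giving 'n'.

'n'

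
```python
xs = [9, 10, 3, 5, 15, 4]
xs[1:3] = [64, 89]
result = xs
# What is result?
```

xs starts as [9, 10, 3, 5, 15, 4] (length 6). The slice xs[1:3] covers indices [1, 2] with values [10, 3]. Replacing that slice with [64, 89] (same length) produces [9, 64, 89, 5, 15, 4].

[9, 64, 89, 5, 15, 4]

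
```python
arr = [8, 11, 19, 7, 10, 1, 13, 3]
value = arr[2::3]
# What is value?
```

arr has length 8. The slice arr[2::3] selects indices [2, 5] (2->19, 5->1), giving [19, 1].

[19, 1]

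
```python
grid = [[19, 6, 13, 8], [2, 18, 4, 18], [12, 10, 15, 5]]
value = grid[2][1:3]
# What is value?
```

grid[2] = [12, 10, 15, 5]. grid[2] has length 4. The slice grid[2][1:3] selects indices [1, 2] (1->10, 2->15), giving [10, 15].

[10, 15]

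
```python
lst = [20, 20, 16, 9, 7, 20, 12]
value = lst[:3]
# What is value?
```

lst has length 7. The slice lst[:3] selects indices [0, 1, 2] (0->20, 1->20, 2->16), giving [20, 20, 16].

[20, 20, 16]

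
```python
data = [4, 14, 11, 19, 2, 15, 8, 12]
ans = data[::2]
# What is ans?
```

data has length 8. The slice data[::2] selects indices [0, 2, 4, 6] (0->4, 2->11, 4->2, 6->8), giving [4, 11, 2, 8].

[4, 11, 2, 8]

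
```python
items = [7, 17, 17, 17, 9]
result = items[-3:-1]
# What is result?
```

items has length 5. The slice items[-3:-1] selects indices [2, 3] (2->17, 3->17), giving [17, 17].

[17, 17]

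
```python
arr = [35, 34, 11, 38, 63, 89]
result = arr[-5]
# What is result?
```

arr has length 6. Negative index -5 maps to positive index 6 + (-5) = 1. arr[1] = 34.

34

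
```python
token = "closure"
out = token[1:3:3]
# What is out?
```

token has length 7. The slice token[1:3:3] selects indices [1] (1->'l'), giving 'l'.

'l'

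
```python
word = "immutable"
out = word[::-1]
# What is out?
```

word has length 9. The slice word[::-1] selects indices [8, 7, 6, 5, 4, 3, 2, 1, 0] (8->'e', 7->'l', 6->'b', 5->'a', 4->'t', 3->'u', 2->'m', 1->'m', 0->'i'), giving 'elbatummi'.

'elbatummi'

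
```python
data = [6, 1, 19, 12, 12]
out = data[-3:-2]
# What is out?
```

data has length 5. The slice data[-3:-2] selects indices [2] (2->19), giving [19].

[19]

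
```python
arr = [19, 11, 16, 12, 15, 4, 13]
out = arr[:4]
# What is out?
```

arr has length 7. The slice arr[:4] selects indices [0, 1, 2, 3] (0->19, 1->11, 2->16, 3->12), giving [19, 11, 16, 12].

[19, 11, 16, 12]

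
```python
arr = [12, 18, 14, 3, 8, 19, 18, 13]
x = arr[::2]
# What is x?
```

arr has length 8. The slice arr[::2] selects indices [0, 2, 4, 6] (0->12, 2->14, 4->8, 6->18), giving [12, 14, 8, 18].

[12, 14, 8, 18]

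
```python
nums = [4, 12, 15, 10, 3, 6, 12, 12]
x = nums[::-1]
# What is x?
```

nums has length 8. The slice nums[::-1] selects indices [7, 6, 5, 4, 3, 2, 1, 0] (7->12, 6->12, 5->6, 4->3, 3->10, 2->15, 1->12, 0->4), giving [12, 12, 6, 3, 10, 15, 12, 4].

[12, 12, 6, 3, 10, 15, 12, 4]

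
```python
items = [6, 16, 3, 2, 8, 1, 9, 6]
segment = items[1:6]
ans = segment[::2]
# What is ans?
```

items has length 8. The slice items[1:6] selects indices [1, 2, 3, 4, 5] (1->16, 2->3, 3->2, 4->8, 5->1), giving [16, 3, 2, 8, 1]. So segment = [16, 3, 2, 8, 1]. segment has length 5. The slice segment[::2] selects indices [0, 2, 4] (0->16, 2->2, 4->1), giving [16, 2, 1].

[16, 2, 1]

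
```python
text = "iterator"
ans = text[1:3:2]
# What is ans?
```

text has length 8. The slice text[1:3:2] selects indices [1] (1->'t'), giving 't'.

't'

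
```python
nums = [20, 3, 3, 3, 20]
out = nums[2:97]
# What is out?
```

nums has length 5. The slice nums[2:97] selects indices [2, 3, 4] (2->3, 3->3, 4->20), giving [3, 3, 20].

[3, 3, 20]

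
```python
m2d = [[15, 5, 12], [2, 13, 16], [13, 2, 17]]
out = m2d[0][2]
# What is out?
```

m2d[0] = [15, 5, 12]. Taking column 2 of that row yields 12.

12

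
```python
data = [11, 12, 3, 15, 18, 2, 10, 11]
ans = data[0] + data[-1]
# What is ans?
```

data has length 8. data[0] = 11.
data has length 8. Negative index -1 maps to positive index 8 + (-1) = 7. data[7] = 11.
Sum: 11 + 11 = 22.

22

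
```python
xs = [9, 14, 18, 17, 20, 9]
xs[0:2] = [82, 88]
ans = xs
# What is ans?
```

xs starts as [9, 14, 18, 17, 20, 9] (length 6). The slice xs[0:2] covers indices [0, 1] with values [9, 14]. Replacing that slice with [82, 88] (same length) produces [82, 88, 18, 17, 20, 9].

[82, 88, 18, 17, 20, 9]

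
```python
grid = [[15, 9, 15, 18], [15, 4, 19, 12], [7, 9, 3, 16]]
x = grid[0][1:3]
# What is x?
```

grid[0] = [15, 9, 15, 18]. grid[0] has length 4. The slice grid[0][1:3] selects indices [1, 2] (1->9, 2->15), giving [9, 15].

[9, 15]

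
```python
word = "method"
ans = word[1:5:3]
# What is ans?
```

word has length 6. The slice word[1:5:3] selects indices [1, 4] (1->'e', 4->'o'), giving 'eo'.

'eo'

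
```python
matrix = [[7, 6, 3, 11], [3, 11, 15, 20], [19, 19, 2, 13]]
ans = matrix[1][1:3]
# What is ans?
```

matrix[1] = [3, 11, 15, 20]. matrix[1] has length 4. The slice matrix[1][1:3] selects indices [1, 2] (1->11, 2->15), giving [11, 15].

[11, 15]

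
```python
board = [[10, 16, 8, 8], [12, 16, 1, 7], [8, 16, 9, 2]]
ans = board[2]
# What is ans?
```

board has 3 rows. Row 2 is [8, 16, 9, 2].

[8, 16, 9, 2]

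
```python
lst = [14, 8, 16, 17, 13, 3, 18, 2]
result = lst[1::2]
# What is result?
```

lst has length 8. The slice lst[1::2] selects indices [1, 3, 5, 7] (1->8, 3->17, 5->3, 7->2), giving [8, 17, 3, 2].

[8, 17, 3, 2]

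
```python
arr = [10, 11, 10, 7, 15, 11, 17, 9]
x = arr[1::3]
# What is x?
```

arr has length 8. The slice arr[1::3] selects indices [1, 4, 7] (1->11, 4->15, 7->9), giving [11, 15, 9].

[11, 15, 9]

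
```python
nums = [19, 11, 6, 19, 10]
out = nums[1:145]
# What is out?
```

nums has length 5. The slice nums[1:145] selects indices [1, 2, 3, 4] (1->11, 2->6, 3->19, 4->10), giving [11, 6, 19, 10].

[11, 6, 19, 10]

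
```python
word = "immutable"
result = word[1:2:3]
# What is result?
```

word has length 9. The slice word[1:2:3] selects indices [1] (1->'m'), giving 'm'.

'm'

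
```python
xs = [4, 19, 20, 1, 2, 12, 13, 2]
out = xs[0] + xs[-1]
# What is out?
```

xs has length 8. xs[0] = 4.
xs has length 8. Negative index -1 maps to positive index 8 + (-1) = 7. xs[7] = 2.
Sum: 4 + 2 = 6.

6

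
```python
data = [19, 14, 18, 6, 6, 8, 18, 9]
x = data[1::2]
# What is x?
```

data has length 8. The slice data[1::2] selects indices [1, 3, 5, 7] (1->14, 3->6, 5->8, 7->9), giving [14, 6, 8, 9].

[14, 6, 8, 9]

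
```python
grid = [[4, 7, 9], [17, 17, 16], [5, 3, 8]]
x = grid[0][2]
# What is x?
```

grid[0] = [4, 7, 9]. Taking column 2 of that row yields 9.

9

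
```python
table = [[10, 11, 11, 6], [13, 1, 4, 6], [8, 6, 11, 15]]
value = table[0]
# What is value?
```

table has 3 rows. Row 0 is [10, 11, 11, 6].

[10, 11, 11, 6]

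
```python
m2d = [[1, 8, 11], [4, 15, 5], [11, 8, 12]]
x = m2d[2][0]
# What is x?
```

m2d[2] = [11, 8, 12]. Taking column 0 of that row yields 11.

11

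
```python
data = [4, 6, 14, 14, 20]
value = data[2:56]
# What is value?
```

data has length 5. The slice data[2:56] selects indices [2, 3, 4] (2->14, 3->14, 4->20), giving [14, 14, 20].

[14, 14, 20]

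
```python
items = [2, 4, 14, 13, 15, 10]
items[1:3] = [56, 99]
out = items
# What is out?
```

items starts as [2, 4, 14, 13, 15, 10] (length 6). The slice items[1:3] covers indices [1, 2] with values [4, 14]. Replacing that slice with [56, 99] (same length) produces [2, 56, 99, 13, 15, 10].

[2, 56, 99, 13, 15, 10]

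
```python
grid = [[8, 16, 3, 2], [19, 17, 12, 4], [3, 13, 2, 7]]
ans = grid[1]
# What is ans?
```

grid has 3 rows. Row 1 is [19, 17, 12, 4].

[19, 17, 12, 4]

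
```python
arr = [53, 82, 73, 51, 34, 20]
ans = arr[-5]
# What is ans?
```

arr has length 6. Negative index -5 maps to positive index 6 + (-5) = 1. arr[1] = 82.

82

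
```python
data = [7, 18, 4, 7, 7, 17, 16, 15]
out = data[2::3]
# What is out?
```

data has length 8. The slice data[2::3] selects indices [2, 5] (2->4, 5->17), giving [4, 17].

[4, 17]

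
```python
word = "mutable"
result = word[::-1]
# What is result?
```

word has length 7. The slice word[::-1] selects indices [6, 5, 4, 3, 2, 1, 0] (6->'e', 5->'l', 4->'b', 3->'a', 2->'t', 1->'u', 0->'m'), giving 'elbatum'.

'elbatum'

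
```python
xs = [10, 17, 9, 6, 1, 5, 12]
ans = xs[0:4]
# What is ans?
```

xs has length 7. The slice xs[0:4] selects indices [0, 1, 2, 3] (0->10, 1->17, 2->9, 3->6), giving [10, 17, 9, 6].

[10, 17, 9, 6]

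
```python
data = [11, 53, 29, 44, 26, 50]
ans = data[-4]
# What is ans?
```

data has length 6. Negative index -4 maps to positive index 6 + (-4) = 2. data[2] = 29.

29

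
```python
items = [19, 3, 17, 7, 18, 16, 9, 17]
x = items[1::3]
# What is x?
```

items has length 8. The slice items[1::3] selects indices [1, 4, 7] (1->3, 4->18, 7->17), giving [3, 18, 17].

[3, 18, 17]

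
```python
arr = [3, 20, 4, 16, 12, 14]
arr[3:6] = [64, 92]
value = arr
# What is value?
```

arr starts as [3, 20, 4, 16, 12, 14] (length 6). The slice arr[3:6] covers indices [3, 4, 5] with values [16, 12, 14]. Replacing that slice with [64, 92] (different length) produces [3, 20, 4, 64, 92].

[3, 20, 4, 64, 92]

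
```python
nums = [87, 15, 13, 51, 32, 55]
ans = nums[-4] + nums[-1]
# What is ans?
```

nums has length 6. Negative index -4 maps to positive index 6 + (-4) = 2. nums[2] = 13.
nums has length 6. Negative index -1 maps to positive index 6 + (-1) = 5. nums[5] = 55.
Sum: 13 + 55 = 68.

68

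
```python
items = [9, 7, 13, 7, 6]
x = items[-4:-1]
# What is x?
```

items has length 5. The slice items[-4:-1] selects indices [1, 2, 3] (1->7, 2->13, 3->7), giving [7, 13, 7].

[7, 13, 7]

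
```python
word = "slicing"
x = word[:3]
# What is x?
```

word has length 7. The slice word[:3] selects indices [0, 1, 2] (0->'s', 1->'l', 2->'i'), giving 'sli'.

'sli'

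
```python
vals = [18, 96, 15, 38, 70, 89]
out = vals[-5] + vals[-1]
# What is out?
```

vals has length 6. Negative index -5 maps to positive index 6 + (-5) = 1. vals[1] = 96.
vals has length 6. Negative index -1 maps to positive index 6 + (-1) = 5. vals[5] = 89.
Sum: 96 + 89 = 185.

185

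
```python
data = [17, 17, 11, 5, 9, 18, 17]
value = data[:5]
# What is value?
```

data has length 7. The slice data[:5] selects indices [0, 1, 2, 3, 4] (0->17, 1->17, 2->11, 3->5, 4->9), giving [17, 17, 11, 5, 9].

[17, 17, 11, 5, 9]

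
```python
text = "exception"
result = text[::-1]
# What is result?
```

text has length 9. The slice text[::-1] selects indices [8, 7, 6, 5, 4, 3, 2, 1, 0] (8->'n', 7->'o', 6->'i', 5->'t', 4->'p', 3->'e', 2->'c', 1->'x', 0->'e'), giving 'noitpecxe'.

'noitpecxe'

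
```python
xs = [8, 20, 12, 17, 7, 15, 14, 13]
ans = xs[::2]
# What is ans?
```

xs has length 8. The slice xs[::2] selects indices [0, 2, 4, 6] (0->8, 2->12, 4->7, 6->14), giving [8, 12, 7, 14].

[8, 12, 7, 14]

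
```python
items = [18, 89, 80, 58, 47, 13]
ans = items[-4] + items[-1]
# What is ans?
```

items has length 6. Negative index -4 maps to positive index 6 + (-4) = 2. items[2] = 80.
items has length 6. Negative index -1 maps to positive index 6 + (-1) = 5. items[5] = 13.
Sum: 80 + 13 = 93.

93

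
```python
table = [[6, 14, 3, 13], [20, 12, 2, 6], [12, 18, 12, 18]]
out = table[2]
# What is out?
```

table has 3 rows. Row 2 is [12, 18, 12, 18].

[12, 18, 12, 18]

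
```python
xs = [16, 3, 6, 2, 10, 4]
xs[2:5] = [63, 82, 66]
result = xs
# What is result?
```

xs starts as [16, 3, 6, 2, 10, 4] (length 6). The slice xs[2:5] covers indices [2, 3, 4] with values [6, 2, 10]. Replacing that slice with [63, 82, 66] (same length) produces [16, 3, 63, 82, 66, 4].

[16, 3, 63, 82, 66, 4]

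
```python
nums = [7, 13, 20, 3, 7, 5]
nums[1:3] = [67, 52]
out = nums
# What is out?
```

nums starts as [7, 13, 20, 3, 7, 5] (length 6). The slice nums[1:3] covers indices [1, 2] with values [13, 20]. Replacing that slice with [67, 52] (same length) produces [7, 67, 52, 3, 7, 5].

[7, 67, 52, 3, 7, 5]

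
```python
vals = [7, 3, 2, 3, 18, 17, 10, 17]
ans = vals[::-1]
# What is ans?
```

vals has length 8. The slice vals[::-1] selects indices [7, 6, 5, 4, 3, 2, 1, 0] (7->17, 6->10, 5->17, 4->18, 3->3, 2->2, 1->3, 0->7), giving [17, 10, 17, 18, 3, 2, 3, 7].

[17, 10, 17, 18, 3, 2, 3, 7]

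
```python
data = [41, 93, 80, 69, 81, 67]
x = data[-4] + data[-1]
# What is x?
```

data has length 6. Negative index -4 maps to positive index 6 + (-4) = 2. data[2] = 80.
data has length 6. Negative index -1 maps to positive index 6 + (-1) = 5. data[5] = 67.
Sum: 80 + 67 = 147.

147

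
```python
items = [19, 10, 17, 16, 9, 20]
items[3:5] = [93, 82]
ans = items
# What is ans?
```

items starts as [19, 10, 17, 16, 9, 20] (length 6). The slice items[3:5] covers indices [3, 4] with values [16, 9]. Replacing that slice with [93, 82] (same length) produces [19, 10, 17, 93, 82, 20].

[19, 10, 17, 93, 82, 20]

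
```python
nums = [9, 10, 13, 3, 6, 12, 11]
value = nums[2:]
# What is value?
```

nums has length 7. The slice nums[2:] selects indices [2, 3, 4, 5, 6] (2->13, 3->3, 4->6, 5->12, 6->11), giving [13, 3, 6, 12, 11].

[13, 3, 6, 12, 11]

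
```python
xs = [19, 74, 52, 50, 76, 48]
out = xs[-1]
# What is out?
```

xs has length 6. Negative index -1 maps to positive index 6 + (-1) = 5. xs[5] = 48.

48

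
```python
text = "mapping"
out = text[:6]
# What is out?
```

text has length 7. The slice text[:6] selects indices [0, 1, 2, 3, 4, 5] (0->'m', 1->'a', 2->'p', 3->'p', 4->'i', 5->'n'), giving 'mappin'.

'mappin'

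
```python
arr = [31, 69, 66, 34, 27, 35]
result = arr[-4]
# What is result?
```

arr has length 6. Negative index -4 maps to positive index 6 + (-4) = 2. arr[2] = 66.

66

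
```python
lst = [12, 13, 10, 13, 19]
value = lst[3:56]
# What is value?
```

lst has length 5. The slice lst[3:56] selects indices [3, 4] (3->13, 4->19), giving [13, 19].

[13, 19]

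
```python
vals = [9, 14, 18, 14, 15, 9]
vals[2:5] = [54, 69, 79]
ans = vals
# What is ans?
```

vals starts as [9, 14, 18, 14, 15, 9] (length 6). The slice vals[2:5] covers indices [2, 3, 4] with values [18, 14, 15]. Replacing that slice with [54, 69, 79] (same length) produces [9, 14, 54, 69, 79, 9].

[9, 14, 54, 69, 79, 9]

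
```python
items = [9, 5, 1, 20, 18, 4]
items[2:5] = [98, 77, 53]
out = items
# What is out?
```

items starts as [9, 5, 1, 20, 18, 4] (length 6). The slice items[2:5] covers indices [2, 3, 4] with values [1, 20, 18]. Replacing that slice with [98, 77, 53] (same length) produces [9, 5, 98, 77, 53, 4].

[9, 5, 98, 77, 53, 4]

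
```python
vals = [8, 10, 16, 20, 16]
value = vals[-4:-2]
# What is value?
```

vals has length 5. The slice vals[-4:-2] selects indices [1, 2] (1->10, 2->16), giving [10, 16].

[10, 16]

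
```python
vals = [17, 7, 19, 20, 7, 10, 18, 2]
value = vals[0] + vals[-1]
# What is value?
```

vals has length 8. vals[0] = 17.
vals has length 8. Negative index -1 maps to positive index 8 + (-1) = 7. vals[7] = 2.
Sum: 17 + 2 = 19.

19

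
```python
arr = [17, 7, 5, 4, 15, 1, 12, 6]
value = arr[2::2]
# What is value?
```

arr has length 8. The slice arr[2::2] selects indices [2, 4, 6] (2->5, 4->15, 6->12), giving [5, 15, 12].

[5, 15, 12]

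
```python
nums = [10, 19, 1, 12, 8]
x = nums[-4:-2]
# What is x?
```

nums has length 5. The slice nums[-4:-2] selects indices [1, 2] (1->19, 2->1), giving [19, 1].

[19, 1]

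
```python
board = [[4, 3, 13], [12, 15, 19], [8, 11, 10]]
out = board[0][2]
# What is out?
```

board[0] = [4, 3, 13]. Taking column 2 of that row yields 13.

13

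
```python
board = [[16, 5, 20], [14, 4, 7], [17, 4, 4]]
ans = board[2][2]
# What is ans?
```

board[2] = [17, 4, 4]. Taking column 2 of that row yields 4.

4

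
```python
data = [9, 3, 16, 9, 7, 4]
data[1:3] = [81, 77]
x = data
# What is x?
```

data starts as [9, 3, 16, 9, 7, 4] (length 6). The slice data[1:3] covers indices [1, 2] with values [3, 16]. Replacing that slice with [81, 77] (same length) produces [9, 81, 77, 9, 7, 4].

[9, 81, 77, 9, 7, 4]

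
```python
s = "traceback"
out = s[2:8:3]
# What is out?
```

s has length 9. The slice s[2:8:3] selects indices [2, 5] (2->'a', 5->'b'), giving 'ab'.

'ab'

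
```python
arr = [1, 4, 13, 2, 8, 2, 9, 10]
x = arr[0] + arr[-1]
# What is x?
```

arr has length 8. arr[0] = 1.
arr has length 8. Negative index -1 maps to positive index 8 + (-1) = 7. arr[7] = 10.
Sum: 1 + 10 = 11.

11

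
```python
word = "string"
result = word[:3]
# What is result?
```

word has length 6. The slice word[:3] selects indices [0, 1, 2] (0->'s', 1->'t', 2->'r'), giving 'str'.

'str'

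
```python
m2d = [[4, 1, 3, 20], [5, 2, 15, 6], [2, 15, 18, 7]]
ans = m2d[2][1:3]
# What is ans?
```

m2d[2] = [2, 15, 18, 7]. m2d[2] has length 4. The slice m2d[2][1:3] selects indices [1, 2] (1->15, 2->18), giving [15, 18].

[15, 18]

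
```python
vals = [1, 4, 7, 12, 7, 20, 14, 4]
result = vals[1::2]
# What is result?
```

vals has length 8. The slice vals[1::2] selects indices [1, 3, 5, 7] (1->4, 3->12, 5->20, 7->4), giving [4, 12, 20, 4].

[4, 12, 20, 4]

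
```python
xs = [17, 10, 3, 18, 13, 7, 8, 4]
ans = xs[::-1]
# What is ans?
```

xs has length 8. The slice xs[::-1] selects indices [7, 6, 5, 4, 3, 2, 1, 0] (7->4, 6->8, 5->7, 4->13, 3->18, 2->3, 1->10, 0->17), giving [4, 8, 7, 13, 18, 3, 10, 17].

[4, 8, 7, 13, 18, 3, 10, 17]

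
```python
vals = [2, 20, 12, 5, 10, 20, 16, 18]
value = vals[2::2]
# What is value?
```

vals has length 8. The slice vals[2::2] selects indices [2, 4, 6] (2->12, 4->10, 6->16), giving [12, 10, 16].

[12, 10, 16]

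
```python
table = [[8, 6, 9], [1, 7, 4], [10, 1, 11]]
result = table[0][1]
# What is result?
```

table[0] = [8, 6, 9]. Taking column 1 of that row yields 6.

6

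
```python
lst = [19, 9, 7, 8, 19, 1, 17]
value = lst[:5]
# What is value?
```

lst has length 7. The slice lst[:5] selects indices [0, 1, 2, 3, 4] (0->19, 1->9, 2->7, 3->8, 4->19), giving [19, 9, 7, 8, 19].

[19, 9, 7, 8, 19]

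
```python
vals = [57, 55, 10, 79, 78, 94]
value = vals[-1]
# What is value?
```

vals has length 6. Negative index -1 maps to positive index 6 + (-1) = 5. vals[5] = 94.

94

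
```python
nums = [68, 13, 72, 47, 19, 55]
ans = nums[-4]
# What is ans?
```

nums has length 6. Negative index -4 maps to positive index 6 + (-4) = 2. nums[2] = 72.

72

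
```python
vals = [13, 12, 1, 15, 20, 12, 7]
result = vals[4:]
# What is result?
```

vals has length 7. The slice vals[4:] selects indices [4, 5, 6] (4->20, 5->12, 6->7), giving [20, 12, 7].

[20, 12, 7]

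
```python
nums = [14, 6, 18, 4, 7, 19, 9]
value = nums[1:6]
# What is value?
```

nums has length 7. The slice nums[1:6] selects indices [1, 2, 3, 4, 5] (1->6, 2->18, 3->4, 4->7, 5->19), giving [6, 18, 4, 7, 19].

[6, 18, 4, 7, 19]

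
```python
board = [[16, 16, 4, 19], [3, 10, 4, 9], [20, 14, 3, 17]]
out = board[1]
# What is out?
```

board has 3 rows. Row 1 is [3, 10, 4, 9].

[3, 10, 4, 9]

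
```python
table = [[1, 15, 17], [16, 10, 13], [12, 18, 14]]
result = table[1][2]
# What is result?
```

table[1] = [16, 10, 13]. Taking column 2 of that row yields 13.

13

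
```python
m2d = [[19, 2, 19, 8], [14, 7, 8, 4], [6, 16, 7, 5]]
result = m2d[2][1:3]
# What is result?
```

m2d[2] = [6, 16, 7, 5]. m2d[2] has length 4. The slice m2d[2][1:3] selects indices [1, 2] (1->16, 2->7), giving [16, 7].

[16, 7]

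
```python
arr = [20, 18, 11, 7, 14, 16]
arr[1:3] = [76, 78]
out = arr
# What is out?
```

arr starts as [20, 18, 11, 7, 14, 16] (length 6). The slice arr[1:3] covers indices [1, 2] with values [18, 11]. Replacing that slice with [76, 78] (same length) produces [20, 76, 78, 7, 14, 16].

[20, 76, 78, 7, 14, 16]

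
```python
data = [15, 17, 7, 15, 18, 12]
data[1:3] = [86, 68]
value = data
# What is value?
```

data starts as [15, 17, 7, 15, 18, 12] (length 6). The slice data[1:3] covers indices [1, 2] with values [17, 7]. Replacing that slice with [86, 68] (same length) produces [15, 86, 68, 15, 18, 12].

[15, 86, 68, 15, 18, 12]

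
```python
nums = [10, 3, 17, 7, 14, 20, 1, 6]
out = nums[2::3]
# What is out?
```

nums has length 8. The slice nums[2::3] selects indices [2, 5] (2->17, 5->20), giving [17, 20].

[17, 20]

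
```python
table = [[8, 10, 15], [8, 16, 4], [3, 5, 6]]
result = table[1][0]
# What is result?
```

table[1] = [8, 16, 4]. Taking column 0 of that row yields 8.

8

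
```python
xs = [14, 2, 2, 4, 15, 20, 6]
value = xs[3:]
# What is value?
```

xs has length 7. The slice xs[3:] selects indices [3, 4, 5, 6] (3->4, 4->15, 5->20, 6->6), giving [4, 15, 20, 6].

[4, 15, 20, 6]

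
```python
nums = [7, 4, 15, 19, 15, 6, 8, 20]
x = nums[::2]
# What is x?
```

nums has length 8. The slice nums[::2] selects indices [0, 2, 4, 6] (0->7, 2->15, 4->15, 6->8), giving [7, 15, 15, 8].

[7, 15, 15, 8]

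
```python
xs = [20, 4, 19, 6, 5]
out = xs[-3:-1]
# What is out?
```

xs has length 5. The slice xs[-3:-1] selects indices [2, 3] (2->19, 3->6), giving [19, 6].

[19, 6]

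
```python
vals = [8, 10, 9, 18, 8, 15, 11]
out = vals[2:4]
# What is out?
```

vals has length 7. The slice vals[2:4] selects indices [2, 3] (2->9, 3->18), giving [9, 18].

[9, 18]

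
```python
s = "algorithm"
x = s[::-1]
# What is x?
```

s has length 9. The slice s[::-1] selects indices [8, 7, 6, 5, 4, 3, 2, 1, 0] (8->'m', 7->'h', 6->'t', 5->'i', 4->'r', 3->'o', 2->'g', 1->'l', 0->'a'), giving 'mhtirogla'.

'mhtirogla'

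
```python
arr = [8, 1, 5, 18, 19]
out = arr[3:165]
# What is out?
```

arr has length 5. The slice arr[3:165] selects indices [3, 4] (3->18, 4->19), giving [18, 19].

[18, 19]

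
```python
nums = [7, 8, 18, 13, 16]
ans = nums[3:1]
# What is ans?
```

nums has length 5. The slice nums[3:1] resolves to an empty index range, so the result is [].

[]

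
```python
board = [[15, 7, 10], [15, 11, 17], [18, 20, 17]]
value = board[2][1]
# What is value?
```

board[2] = [18, 20, 17]. Taking column 1 of that row yields 20.

20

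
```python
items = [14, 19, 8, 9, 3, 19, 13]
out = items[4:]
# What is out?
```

items has length 7. The slice items[4:] selects indices [4, 5, 6] (4->3, 5->19, 6->13), giving [3, 19, 13].

[3, 19, 13]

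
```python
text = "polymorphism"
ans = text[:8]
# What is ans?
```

text has length 12. The slice text[:8] selects indices [0, 1, 2, 3, 4, 5, 6, 7] (0->'p', 1->'o', 2->'l', 3->'y', 4->'m', 5->'o', 6->'r', 7->'p'), giving 'polymorp'.

'polymorp'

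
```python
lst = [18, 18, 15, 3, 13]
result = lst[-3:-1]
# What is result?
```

lst has length 5. The slice lst[-3:-1] selects indices [2, 3] (2->15, 3->3), giving [15, 3].

[15, 3]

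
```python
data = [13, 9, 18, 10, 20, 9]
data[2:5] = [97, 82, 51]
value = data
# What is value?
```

data starts as [13, 9, 18, 10, 20, 9] (length 6). The slice data[2:5] covers indices [2, 3, 4] with values [18, 10, 20]. Replacing that slice with [97, 82, 51] (same length) produces [13, 9, 97, 82, 51, 9].

[13, 9, 97, 82, 51, 9]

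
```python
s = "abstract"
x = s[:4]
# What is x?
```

s has length 8. The slice s[:4] selects indices [0, 1, 2, 3] (0->'a', 1->'b', 2->'s', 3->'t'), giving 'abst'.

'abst'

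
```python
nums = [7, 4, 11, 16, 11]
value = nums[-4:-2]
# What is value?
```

nums has length 5. The slice nums[-4:-2] selects indices [1, 2] (1->4, 2->11), giving [4, 11].

[4, 11]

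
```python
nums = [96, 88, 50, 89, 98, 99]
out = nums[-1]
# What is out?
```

nums has length 6. Negative index -1 maps to positive index 6 + (-1) = 5. nums[5] = 99.

99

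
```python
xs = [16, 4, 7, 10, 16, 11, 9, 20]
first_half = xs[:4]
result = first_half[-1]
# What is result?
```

xs has length 8. The slice xs[:4] selects indices [0, 1, 2, 3] (0->16, 1->4, 2->7, 3->10), giving [16, 4, 7, 10]. So first_half = [16, 4, 7, 10]. Then first_half[-1] = 10.

10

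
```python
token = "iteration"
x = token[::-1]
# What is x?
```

token has length 9. The slice token[::-1] selects indices [8, 7, 6, 5, 4, 3, 2, 1, 0] (8->'n', 7->'o', 6->'i', 5->'t', 4->'a', 3->'r', 2->'e', 1->'t', 0->'i'), giving 'noitareti'.

'noitareti'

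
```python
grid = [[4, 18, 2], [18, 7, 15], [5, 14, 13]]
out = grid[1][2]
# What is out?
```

grid[1] = [18, 7, 15]. Taking column 2 of that row yields 15.

15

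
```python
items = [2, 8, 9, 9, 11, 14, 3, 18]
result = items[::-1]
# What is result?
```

items has length 8. The slice items[::-1] selects indices [7, 6, 5, 4, 3, 2, 1, 0] (7->18, 6->3, 5->14, 4->11, 3->9, 2->9, 1->8, 0->2), giving [18, 3, 14, 11, 9, 9, 8, 2].

[18, 3, 14, 11, 9, 9, 8, 2]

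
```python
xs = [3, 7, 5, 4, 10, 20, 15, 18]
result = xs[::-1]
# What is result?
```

xs has length 8. The slice xs[::-1] selects indices [7, 6, 5, 4, 3, 2, 1, 0] (7->18, 6->15, 5->20, 4->10, 3->4, 2->5, 1->7, 0->3), giving [18, 15, 20, 10, 4, 5, 7, 3].

[18, 15, 20, 10, 4, 5, 7, 3]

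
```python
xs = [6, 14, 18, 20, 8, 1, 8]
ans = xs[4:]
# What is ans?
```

xs has length 7. The slice xs[4:] selects indices [4, 5, 6] (4->8, 5->1, 6->8), giving [8, 1, 8].

[8, 1, 8]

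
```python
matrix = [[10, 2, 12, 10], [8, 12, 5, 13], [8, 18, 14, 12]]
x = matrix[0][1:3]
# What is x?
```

matrix[0] = [10, 2, 12, 10]. matrix[0] has length 4. The slice matrix[0][1:3] selects indices [1, 2] (1->2, 2->12), giving [2, 12].

[2, 12]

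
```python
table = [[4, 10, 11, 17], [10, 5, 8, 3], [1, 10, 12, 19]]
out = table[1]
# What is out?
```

table has 3 rows. Row 1 is [10, 5, 8, 3].

[10, 5, 8, 3]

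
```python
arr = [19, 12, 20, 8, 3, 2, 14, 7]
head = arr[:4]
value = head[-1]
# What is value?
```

arr has length 8. The slice arr[:4] selects indices [0, 1, 2, 3] (0->19, 1->12, 2->20, 3->8), giving [19, 12, 20, 8]. So head = [19, 12, 20, 8]. Then head[-1] = 8.

8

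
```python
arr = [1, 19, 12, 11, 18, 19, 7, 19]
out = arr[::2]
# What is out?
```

arr has length 8. The slice arr[::2] selects indices [0, 2, 4, 6] (0->1, 2->12, 4->18, 6->7), giving [1, 12, 18, 7].

[1, 12, 18, 7]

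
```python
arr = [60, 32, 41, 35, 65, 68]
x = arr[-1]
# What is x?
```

arr has length 6. Negative index -1 maps to positive index 6 + (-1) = 5. arr[5] = 68.

68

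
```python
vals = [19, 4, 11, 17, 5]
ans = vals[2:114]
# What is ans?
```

vals has length 5. The slice vals[2:114] selects indices [2, 3, 4] (2->11, 3->17, 4->5), giving [11, 17, 5].

[11, 17, 5]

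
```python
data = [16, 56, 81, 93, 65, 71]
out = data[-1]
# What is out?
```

data has length 6. Negative index -1 maps to positive index 6 + (-1) = 5. data[5] = 71.

71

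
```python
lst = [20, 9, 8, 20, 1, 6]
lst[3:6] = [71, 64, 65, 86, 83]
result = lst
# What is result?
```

lst starts as [20, 9, 8, 20, 1, 6] (length 6). The slice lst[3:6] covers indices [3, 4, 5] with values [20, 1, 6]. Replacing that slice with [71, 64, 65, 86, 83] (different length) produces [20, 9, 8, 71, 64, 65, 86, 83].

[20, 9, 8, 71, 64, 65, 86, 83]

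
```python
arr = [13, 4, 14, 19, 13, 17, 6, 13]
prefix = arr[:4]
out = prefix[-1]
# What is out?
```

arr has length 8. The slice arr[:4] selects indices [0, 1, 2, 3] (0->13, 1->4, 2->14, 3->19), giving [13, 4, 14, 19]. So prefix = [13, 4, 14, 19]. Then prefix[-1] = 19.

19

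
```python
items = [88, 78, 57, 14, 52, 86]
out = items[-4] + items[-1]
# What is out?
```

items has length 6. Negative index -4 maps to positive index 6 + (-4) = 2. items[2] = 57.
items has length 6. Negative index -1 maps to positive index 6 + (-1) = 5. items[5] = 86.
Sum: 57 + 86 = 143.

143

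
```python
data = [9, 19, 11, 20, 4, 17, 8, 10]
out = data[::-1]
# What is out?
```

data has length 8. The slice data[::-1] selects indices [7, 6, 5, 4, 3, 2, 1, 0] (7->10, 6->8, 5->17, 4->4, 3->20, 2->11, 1->19, 0->9), giving [10, 8, 17, 4, 20, 11, 19, 9].

[10, 8, 17, 4, 20, 11, 19, 9]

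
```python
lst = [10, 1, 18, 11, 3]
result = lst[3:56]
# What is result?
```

lst has length 5. The slice lst[3:56] selects indices [3, 4] (3->11, 4->3), giving [11, 3].

[11, 3]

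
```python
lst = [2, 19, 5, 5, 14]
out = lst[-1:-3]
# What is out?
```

lst has length 5. The slice lst[-1:-3] resolves to an empty index range, so the result is [].

[]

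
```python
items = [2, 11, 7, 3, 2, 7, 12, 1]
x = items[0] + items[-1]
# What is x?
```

items has length 8. items[0] = 2.
items has length 8. Negative index -1 maps to positive index 8 + (-1) = 7. items[7] = 1.
Sum: 2 + 1 = 3.

3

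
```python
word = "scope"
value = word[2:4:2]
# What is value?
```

word has length 5. The slice word[2:4:2] selects indices [2] (2->'o'), giving 'o'.

'o'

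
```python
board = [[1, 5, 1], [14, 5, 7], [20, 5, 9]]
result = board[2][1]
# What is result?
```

board[2] = [20, 5, 9]. Taking column 1 of that row yields 5.

5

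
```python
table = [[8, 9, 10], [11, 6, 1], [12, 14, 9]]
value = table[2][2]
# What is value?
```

table[2] = [12, 14, 9]. Taking column 2 of that row yields 9.

9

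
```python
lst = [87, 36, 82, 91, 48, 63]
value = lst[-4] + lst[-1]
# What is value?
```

lst has length 6. Negative index -4 maps to positive index 6 + (-4) = 2. lst[2] = 82.
lst has length 6. Negative index -1 maps to positive index 6 + (-1) = 5. lst[5] = 63.
Sum: 82 + 63 = 145.

145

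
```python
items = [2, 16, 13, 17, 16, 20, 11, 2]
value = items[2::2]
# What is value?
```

items has length 8. The slice items[2::2] selects indices [2, 4, 6] (2->13, 4->16, 6->11), giving [13, 16, 11].

[13, 16, 11]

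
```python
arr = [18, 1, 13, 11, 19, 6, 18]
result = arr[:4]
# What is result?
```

arr has length 7. The slice arr[:4] selects indices [0, 1, 2, 3] (0->18, 1->1, 2->13, 3->11), giving [18, 1, 13, 11].

[18, 1, 13, 11]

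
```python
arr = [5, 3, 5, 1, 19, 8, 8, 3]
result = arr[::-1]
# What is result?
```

arr has length 8. The slice arr[::-1] selects indices [7, 6, 5, 4, 3, 2, 1, 0] (7->3, 6->8, 5->8, 4->19, 3->1, 2->5, 1->3, 0->5), giving [3, 8, 8, 19, 1, 5, 3, 5].

[3, 8, 8, 19, 1, 5, 3, 5]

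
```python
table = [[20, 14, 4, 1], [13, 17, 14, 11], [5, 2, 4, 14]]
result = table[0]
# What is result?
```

table has 3 rows. Row 0 is [20, 14, 4, 1].

[20, 14, 4, 1]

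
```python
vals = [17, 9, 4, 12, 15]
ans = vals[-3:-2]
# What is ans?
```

vals has length 5. The slice vals[-3:-2] selects indices [2] (2->4), giving [4].

[4]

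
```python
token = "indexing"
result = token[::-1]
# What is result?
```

token has length 8. The slice token[::-1] selects indices [7, 6, 5, 4, 3, 2, 1, 0] (7->'g', 6->'n', 5->'i', 4->'x', 3->'e', 2->'d', 1->'n', 0->'i'), giving 'gnixedni'.

'gnixedni'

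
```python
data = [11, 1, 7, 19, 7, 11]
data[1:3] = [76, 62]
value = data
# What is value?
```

data starts as [11, 1, 7, 19, 7, 11] (length 6). The slice data[1:3] covers indices [1, 2] with values [1, 7]. Replacing that slice with [76, 62] (same length) produces [11, 76, 62, 19, 7, 11].

[11, 76, 62, 19, 7, 11]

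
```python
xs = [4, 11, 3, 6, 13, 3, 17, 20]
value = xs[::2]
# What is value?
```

xs has length 8. The slice xs[::2] selects indices [0, 2, 4, 6] (0->4, 2->3, 4->13, 6->17), giving [4, 3, 13, 17].

[4, 3, 13, 17]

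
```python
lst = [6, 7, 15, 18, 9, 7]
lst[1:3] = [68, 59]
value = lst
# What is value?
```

lst starts as [6, 7, 15, 18, 9, 7] (length 6). The slice lst[1:3] covers indices [1, 2] with values [7, 15]. Replacing that slice with [68, 59] (same length) produces [6, 68, 59, 18, 9, 7].

[6, 68, 59, 18, 9, 7]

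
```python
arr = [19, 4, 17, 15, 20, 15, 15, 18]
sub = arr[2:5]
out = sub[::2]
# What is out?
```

arr has length 8. The slice arr[2:5] selects indices [2, 3, 4] (2->17, 3->15, 4->20), giving [17, 15, 20]. So sub = [17, 15, 20]. sub has length 3. The slice sub[::2] selects indices [0, 2] (0->17, 2->20), giving [17, 20].

[17, 20]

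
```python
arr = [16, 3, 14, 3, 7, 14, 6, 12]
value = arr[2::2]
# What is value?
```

arr has length 8. The slice arr[2::2] selects indices [2, 4, 6] (2->14, 4->7, 6->6), giving [14, 7, 6].

[14, 7, 6]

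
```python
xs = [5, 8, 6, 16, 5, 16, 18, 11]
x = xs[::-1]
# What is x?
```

xs has length 8. The slice xs[::-1] selects indices [7, 6, 5, 4, 3, 2, 1, 0] (7->11, 6->18, 5->16, 4->5, 3->16, 2->6, 1->8, 0->5), giving [11, 18, 16, 5, 16, 6, 8, 5].

[11, 18, 16, 5, 16, 6, 8, 5]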